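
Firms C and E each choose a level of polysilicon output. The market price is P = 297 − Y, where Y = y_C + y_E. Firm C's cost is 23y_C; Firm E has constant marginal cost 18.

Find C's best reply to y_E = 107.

Firm C's profit: π = y_C(297 − (y_C + y_E)) − 23y_C.
∂π/∂y_C = 274 − 2y_C − y_E = 0, so y_C = 137 − 0.5y_E.
At y_E = 107: y_C = 137 − 0.5·107 = 83.5.

83.5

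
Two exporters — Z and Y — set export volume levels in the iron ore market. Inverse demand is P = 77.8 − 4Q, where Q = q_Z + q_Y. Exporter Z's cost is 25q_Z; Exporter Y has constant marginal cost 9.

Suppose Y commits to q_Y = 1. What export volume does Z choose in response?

Exporter Z's profit: π = q_Z(77.8 − 4(q_Z + q_Y)) − 25q_Z.
∂π/∂q_Z = 52.8 − 8q_Z − 4q_Y = 0, so q_Z = 6.6 − 0.5q_Y.
At q_Y = 1: q_Z = 6.6 − 0.5·1 = 6.1.

6.1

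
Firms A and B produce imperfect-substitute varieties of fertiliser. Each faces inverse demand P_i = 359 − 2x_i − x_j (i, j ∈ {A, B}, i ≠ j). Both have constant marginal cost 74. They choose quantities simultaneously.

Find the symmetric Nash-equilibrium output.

Firm A's profit: π = x_A(359 − 2x_A − x_B) − 74x_A.
∂π/∂x_A = 285 − 4x_A − x_B = 0 ⇒ x_A = 71.25 − 0.25x_B.
Setting x_A = x_B in the reaction function: x_A = 71.25 − 0.25x_A, so x_A = 71.25 / 1.25 = 57.

57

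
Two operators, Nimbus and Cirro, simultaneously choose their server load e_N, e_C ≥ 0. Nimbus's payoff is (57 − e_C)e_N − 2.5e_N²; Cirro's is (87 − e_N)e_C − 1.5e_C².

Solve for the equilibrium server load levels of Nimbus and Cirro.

Expanding Nimbus's payoff: 57e_N − e_Ce_N − 2.5e_N².
∂π/∂e_N = 57 − e_C − 5e_N = 0, so e_N = 11.4 − 0.2e_C.
Likewise for Cirro: e_C = 29 − (1/3)e_N.
Plugging e_C into Nimbus's best response: e_N = 11.4 − 0.2(29 − (1/3)e_N) ⇒ (14/15)e_N = 5.6, so e_N = 6.
Then e_C = 29 − (1/3)·6 = 27.

6, 27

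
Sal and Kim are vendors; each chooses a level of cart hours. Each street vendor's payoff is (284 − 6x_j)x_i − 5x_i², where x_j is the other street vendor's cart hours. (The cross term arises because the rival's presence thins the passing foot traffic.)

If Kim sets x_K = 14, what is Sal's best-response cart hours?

Sal's payoff is (284 − 6x_K)x_S − 5x_S².
∂π/∂x_S = 284 − 6x_K − 10x_S = 0, so x_S = 28.4 − 0.6x_K.
At x_K = 14: x_S = 28.4 − 0.6·14 = 20.

20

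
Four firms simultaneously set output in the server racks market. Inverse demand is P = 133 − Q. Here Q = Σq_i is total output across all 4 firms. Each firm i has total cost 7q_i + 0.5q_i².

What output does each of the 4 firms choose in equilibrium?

21

A representative firm's profit is π_i = q_i(133 − Q) − 7q_i − 0.5q_i², with Q = q_i + Σ_{j≠i} q_j.
First-order condition: 126 − 3q_i − Σ_{j≠i} q_j = 0.
With identical firms, set every q_j = q: then 126 − 3q − 3q = 0, i.e. q = 126/6 = 21.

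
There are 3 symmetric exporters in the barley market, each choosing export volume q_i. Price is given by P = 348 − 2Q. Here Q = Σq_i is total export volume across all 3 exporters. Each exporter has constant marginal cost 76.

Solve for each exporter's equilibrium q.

A representative exporter's profit is π_i = q_i(348 − 2Q) − 76q_i, with Q = q_i + Σ_{j≠i} q_j.
First-order condition: 272 − 4q_i − 2Σ_{j≠i} q_j = 0.
Imposing symmetry (q_j = q for all j) turns Σ_{j≠i} q_j into 2q, so 272 = 8q and q = 34.

34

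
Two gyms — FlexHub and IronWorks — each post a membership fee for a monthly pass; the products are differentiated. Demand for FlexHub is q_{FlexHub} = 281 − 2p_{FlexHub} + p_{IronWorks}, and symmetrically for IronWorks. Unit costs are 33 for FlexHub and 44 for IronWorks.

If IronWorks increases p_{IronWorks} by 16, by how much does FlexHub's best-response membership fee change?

4

FlexHub's profit: π = (p_{FlexHub} − 33)(281 − 2p_{FlexHub} + p_{IronWorks}).
∂π/∂p_{FlexHub} = 347 − 4p_{FlexHub} + p_{IronWorks} = 0 ⇒ p_{FlexHub} = 86.75 + 0.25p_{IronWorks}.
The reaction-function slope is 0.25, so a 16-unit rise in p_{IronWorks} moves p_{FlexHub} by 0.25 × 16 = 4. FlexHub's best response rises — the actions are strategic complements.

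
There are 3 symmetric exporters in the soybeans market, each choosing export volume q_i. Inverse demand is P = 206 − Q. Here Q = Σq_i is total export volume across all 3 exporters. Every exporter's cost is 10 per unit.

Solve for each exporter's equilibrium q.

49

A representative exporter's profit is π_i = q_i(206 − Q) − 10q_i, with Q = q_i + Σ_{j≠i} q_j.
First-order condition: 196 − 2q_i − Σ_{j≠i} q_j = 0.
In a symmetric equilibrium every exporter chooses the same q, so Σ_{j≠i} q_j = 2q. The condition becomes 196 − 4q = 0, giving q = 196/4 = 49.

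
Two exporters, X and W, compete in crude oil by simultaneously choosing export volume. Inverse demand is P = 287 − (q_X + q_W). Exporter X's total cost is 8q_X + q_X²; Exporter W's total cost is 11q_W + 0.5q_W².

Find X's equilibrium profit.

5202

Exporter X's profit: π = q_X(287 − (q_X + q_W)) − 8q_X − q_X².
∂π/∂q_X = 279 − 4q_X − q_W = 0, so q_X = 69.75 − 0.25q_W.
For W: ∂π/∂q_W = 276 − 3q_W − q_X = 0 ⇒ q_W = 92 − (1/3)q_X.
Solving the two reaction functions simultaneously: (1 − (−0.25)(−1/3))q_X = 69.75 − 0.25·92, so (11/12)q_X = 46.75 and q_X = 51.
Then q_W = 92 − (1/3)·51 = 75.
Price P = 287 − 126 = 161.
X's profit: (161 − 8)·51 − (51)² = 5202.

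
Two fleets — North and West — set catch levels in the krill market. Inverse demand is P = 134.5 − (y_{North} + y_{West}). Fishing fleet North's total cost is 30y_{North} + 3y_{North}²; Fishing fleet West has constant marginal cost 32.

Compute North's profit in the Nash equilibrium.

Fishing fleet North's profit: π = y_{North}(134.5 − (y_{North} + y_{West})) − 30y_{North} − 3y_{North}².
∂π/∂y_{North} = 104.5 − 8y_{North} − y_{West} = 0, so y_{North} = 13.0625 − 0.125y_{West}.
For West: ∂π/∂y_{West} = 102.5 − 2y_{West} − y_{North} = 0 ⇒ y_{West} = 51.25 − 0.5y_{North}.
Solving the two reaction functions simultaneously: (1 − (−0.125)(−0.5))y_{North} = 13.0625 − 0.125·51.25, so 0.9375y_{North} = 213/32 and y_{North} = 7.1.
Then y_{West} = 51.25 − 0.5·7.1 = 47.7.
Price P = 134.5 − 54.8 = 79.7.
North's profit: (79.7 − 30)·7.1 − 3(7.1)² = 201.64.

201.64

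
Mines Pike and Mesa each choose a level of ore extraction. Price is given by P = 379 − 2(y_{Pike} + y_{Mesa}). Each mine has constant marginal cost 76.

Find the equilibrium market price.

177

Mine Pike's profit: π = y_{Pike}(379 − 2(y_{Pike} + y_{Mesa})) − 76y_{Pike}.
∂π/∂y_{Pike} = 303 − 4y_{Pike} − 2y_{Mesa} = 0, so y_{Pike} = 75.75 − 0.5y_{Mesa}.
The game is symmetric, so in equilibrium y_{Mesa} = y_{Pike}: the reaction function gives 1.5y_{Pike} = 75.75, hence y_{Pike} = 50.5.
Equilibrium price: P = 379 − 2·101 = 177.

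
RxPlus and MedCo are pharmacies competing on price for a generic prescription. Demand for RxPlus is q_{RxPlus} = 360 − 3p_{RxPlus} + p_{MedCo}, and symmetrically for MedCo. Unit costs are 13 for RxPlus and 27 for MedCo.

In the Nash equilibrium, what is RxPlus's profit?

13872

RxPlus's profit: π = (p_{RxPlus} − 13)(360 − 3p_{RxPlus} + p_{MedCo}).
∂π/∂p_{RxPlus} = 399 − 6p_{RxPlus} + p_{MedCo} = 0 ⇒ p_{RxPlus} = 66.5 + (1/6)p_{MedCo}.
Similarly p_{MedCo} = 73.5 + (1/6)p_{RxPlus}.
Plugging p_{MedCo} into RxPlus's best response: p_{RxPlus} = 66.5 + (1/6)(73.5 + (1/6)p_{RxPlus}) ⇒ (35/36)p_{RxPlus} = 78.75, so p_{RxPlus} = 81.
Then p_{MedCo} = 73.5 + (1/6)·81 = 87.
q_{RxPlus} = 360 − 3·81 + 87 = 204.
Profit = (81 − 13)·204 = 13872.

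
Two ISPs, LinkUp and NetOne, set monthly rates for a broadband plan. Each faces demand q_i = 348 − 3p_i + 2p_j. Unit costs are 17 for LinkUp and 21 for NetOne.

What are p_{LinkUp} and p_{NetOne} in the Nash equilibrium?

LinkUp's profit: π = (p_{LinkUp} − 17)(348 − 3p_{LinkUp} + 2p_{NetOne}).
∂π/∂p_{LinkUp} = 399 − 6p_{LinkUp} + 2p_{NetOne} = 0 ⇒ p_{LinkUp} = 66.5 + (1/3)p_{NetOne}.
Similarly p_{NetOne} = 68.5 + (1/3)p_{LinkUp}.
Solving the two reaction functions simultaneously: (1 − (1/3)(1/3))p_{LinkUp} = 66.5 + (1/3)·68.5, so (8/9)p_{LinkUp} = 268/3 and p_{LinkUp} = 100.5.
Then p_{NetOne} = 68.5 + (1/3)·100.5 = 102.

100.5, 102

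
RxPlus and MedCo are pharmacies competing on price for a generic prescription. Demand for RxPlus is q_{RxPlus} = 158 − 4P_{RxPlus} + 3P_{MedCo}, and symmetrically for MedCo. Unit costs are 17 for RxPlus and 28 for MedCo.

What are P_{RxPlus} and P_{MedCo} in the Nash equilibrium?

47.6, 51.6

RxPlus's profit: π = (P_{RxPlus} − 17)(158 − 4P_{RxPlus} + 3P_{MedCo}).
∂π/∂P_{RxPlus} = 226 − 8P_{RxPlus} + 3P_{MedCo} = 0 ⇒ P_{RxPlus} = 28.25 + 0.375P_{MedCo}.
Similarly P_{MedCo} = 33.75 + 0.375P_{RxPlus}.
Solving the two reaction functions simultaneously: (1 − (0.375)(0.375))P_{RxPlus} = 28.25 + 0.375·33.75, so (55/64)P_{RxPlus} = 1309/32 and P_{RxPlus} = 47.6.
Then P_{MedCo} = 33.75 + 0.375·47.6 = 51.6.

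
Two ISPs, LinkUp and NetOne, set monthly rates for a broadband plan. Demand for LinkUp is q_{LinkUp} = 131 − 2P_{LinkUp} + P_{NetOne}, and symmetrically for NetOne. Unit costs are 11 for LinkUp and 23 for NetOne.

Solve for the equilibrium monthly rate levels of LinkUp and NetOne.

52.6, 57.4

LinkUp's profit: π = (P_{LinkUp} − 11)(131 − 2P_{LinkUp} + P_{NetOne}).
∂π/∂P_{LinkUp} = 153 − 4P_{LinkUp} + P_{NetOne} = 0 ⇒ P_{LinkUp} = 38.25 + 0.25P_{NetOne}.
Similarly P_{NetOne} = 44.25 + 0.25P_{LinkUp}.
Plugging P_{NetOne} into LinkUp's best response: P_{LinkUp} = 38.25 + 0.25(44.25 + 0.25P_{LinkUp}) ⇒ 0.9375P_{LinkUp} = 49.3125, so P_{LinkUp} = 52.6.
Then P_{NetOne} = 44.25 + 0.25·52.6 = 57.4.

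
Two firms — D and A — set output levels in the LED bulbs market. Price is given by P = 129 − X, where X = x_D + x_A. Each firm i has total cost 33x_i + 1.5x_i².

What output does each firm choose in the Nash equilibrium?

16

Firm D's profit: π = x_D(129 − (x_D + x_A)) − 33x_D − 1.5x_D².
∂π/∂x_D = 96 − 5x_D − x_A = 0, so x_D = 19.2 − 0.2x_A.
By symmetry x_A = x_D; substituting into the reaction function, 1.2x_D = 19.2 and x_D = 16.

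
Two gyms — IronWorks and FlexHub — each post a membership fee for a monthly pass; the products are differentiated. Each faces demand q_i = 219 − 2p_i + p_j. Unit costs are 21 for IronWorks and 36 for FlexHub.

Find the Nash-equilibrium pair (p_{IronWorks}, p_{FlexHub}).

89, 95

IronWorks's profit: π = (p_{IronWorks} − 21)(219 − 2p_{IronWorks} + p_{FlexHub}).
∂π/∂p_{IronWorks} = 261 − 4p_{IronWorks} + p_{FlexHub} = 0 ⇒ p_{IronWorks} = 65.25 + 0.25p_{FlexHub}.
Similarly p_{FlexHub} = 72.75 + 0.25p_{IronWorks}.
Solving the two reaction functions simultaneously: (1 − (0.25)(0.25))p_{IronWorks} = 65.25 + 0.25·72.75, so 0.9375p_{IronWorks} = 83.4375 and p_{IronWorks} = 89.
Then p_{FlexHub} = 72.75 + 0.25·89 = 95.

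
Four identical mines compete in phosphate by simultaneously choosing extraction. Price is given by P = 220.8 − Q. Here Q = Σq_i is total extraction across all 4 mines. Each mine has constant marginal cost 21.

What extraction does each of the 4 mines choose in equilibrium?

A representative mine's profit is π_i = q_i(220.8 − Q) − 21q_i, with Q = q_i + Σ_{j≠i} q_j.
First-order condition: 199.8 − 2q_i − Σ_{j≠i} q_j = 0.
With identical mines, set every q_j = q: then 199.8 − 2q − 3q = 0, i.e. q = 199.8/5 = 39.96.

39.96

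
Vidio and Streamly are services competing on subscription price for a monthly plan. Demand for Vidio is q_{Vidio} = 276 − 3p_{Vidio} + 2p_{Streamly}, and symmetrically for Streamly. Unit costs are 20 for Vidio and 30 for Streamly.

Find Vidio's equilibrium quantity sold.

197.625

Vidio's profit: π = (p_{Vidio} − 20)(276 − 3p_{Vidio} + 2p_{Streamly}).
∂π/∂p_{Vidio} = 336 − 6p_{Vidio} + 2p_{Streamly} = 0 ⇒ p_{Vidio} = 56 + (1/3)p_{Streamly}.
Similarly p_{Streamly} = 61 + (1/3)p_{Vidio}.
Solving the two reaction functions simultaneously: (1 − (1/3)(1/3))p_{Vidio} = 56 + (1/3)·61, so (8/9)p_{Vidio} = 229/3 and p_{Vidio} = 85.875.
Then p_{Streamly} = 61 + (1/3)·85.875 = 89.625.
q_{Vidio} = 276 − 3·85.875 + 2·89.625 = 197.625.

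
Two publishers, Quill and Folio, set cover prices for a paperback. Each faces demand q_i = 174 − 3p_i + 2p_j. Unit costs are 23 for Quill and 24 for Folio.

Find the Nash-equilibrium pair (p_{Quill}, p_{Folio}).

60.9375, 61.3125

Quill's profit: π = (p_{Quill} − 23)(174 − 3p_{Quill} + 2p_{Folio}).
∂π/∂p_{Quill} = 243 − 6p_{Quill} + 2p_{Folio} = 0 ⇒ p_{Quill} = 40.5 + (1/3)p_{Folio}.
Similarly p_{Folio} = 41 + (1/3)p_{Quill}.
Solving the two reaction functions simultaneously: (1 − (1/3)(1/3))p_{Quill} = 40.5 + (1/3)·41, so (8/9)p_{Quill} = 325/6 and p_{Quill} = 60.9375.
Then p_{Folio} = 41 + (1/3)·60.9375 = 61.3125.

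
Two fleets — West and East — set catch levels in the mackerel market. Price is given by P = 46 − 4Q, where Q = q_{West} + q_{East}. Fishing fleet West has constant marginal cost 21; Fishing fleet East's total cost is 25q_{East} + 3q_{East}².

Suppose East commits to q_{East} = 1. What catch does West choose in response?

2.625

Fishing fleet West's profit: π = q_{West}(46 − 4(q_{West} + q_{East})) − 21q_{West}.
∂π/∂q_{West} = 25 − 8q_{West} − 4q_{East} = 0, so q_{West} = 3.125 − 0.5q_{East}.
At q_{East} = 1: q_{West} = 3.125 − 0.5·1 = 2.625.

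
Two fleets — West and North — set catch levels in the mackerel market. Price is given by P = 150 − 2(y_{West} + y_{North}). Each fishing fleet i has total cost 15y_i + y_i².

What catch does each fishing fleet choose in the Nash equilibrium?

16.875

Fishing fleet West's profit: π = y_{West}(150 − 2(y_{West} + y_{North})) − 15y_{West} − y_{West}².
∂π/∂y_{West} = 135 − 6y_{West} − 2y_{North} = 0, so y_{West} = 22.5 − (1/3)y_{North}.
The game is symmetric, so in equilibrium y_{North} = y_{West}: the reaction function gives (4/3)y_{West} = 22.5, hence y_{West} = 16.875.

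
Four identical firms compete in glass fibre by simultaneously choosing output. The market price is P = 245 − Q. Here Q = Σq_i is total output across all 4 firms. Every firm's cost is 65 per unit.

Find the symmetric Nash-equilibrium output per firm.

36

A representative firm's profit is π_i = q_i(245 − Q) − 65q_i, with Q = q_i + Σ_{j≠i} q_j.
First-order condition: 180 − 2q_i − Σ_{j≠i} q_j = 0.
In a symmetric equilibrium every firm chooses the same q, so Σ_{j≠i} q_j = 3q. The condition becomes 180 − 5q = 0, giving q = 180/5 = 36.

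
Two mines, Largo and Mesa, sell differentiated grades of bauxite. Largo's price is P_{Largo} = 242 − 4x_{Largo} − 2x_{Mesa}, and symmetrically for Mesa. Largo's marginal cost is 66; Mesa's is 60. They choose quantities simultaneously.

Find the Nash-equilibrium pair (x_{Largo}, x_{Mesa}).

17.4, 18.4

Mine Largo's profit: π = x_{Largo}(242 − 4x_{Largo} − 2x_{Mesa}) − 66x_{Largo}.
∂π/∂x_{Largo} = 176 − 8x_{Largo} − 2x_{Mesa} = 0 ⇒ x_{Largo} = 22 − 0.25x_{Mesa}.
Similarly x_{Mesa} = 22.75 − 0.25x_{Largo}.
Solving the two reaction functions simultaneously: (1 − (−0.25)(−0.25))x_{Largo} = 22 − 0.25·22.75, so 0.9375x_{Largo} = 16.3125 and x_{Largo} = 17.4.
Then x_{Mesa} = 22.75 − 0.25·17.4 = 18.4.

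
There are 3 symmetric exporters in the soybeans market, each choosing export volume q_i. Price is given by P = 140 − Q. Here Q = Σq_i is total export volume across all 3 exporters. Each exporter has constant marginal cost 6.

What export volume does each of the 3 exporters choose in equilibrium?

A representative exporter's profit is π_i = q_i(140 − Q) − 6q_i, with Q = q_i + Σ_{j≠i} q_j.
First-order condition: 134 − 2q_i − Σ_{j≠i} q_j = 0.
With identical exporters, set every q_j = q: then 134 − 2q − 2q = 0, i.e. q = 134/4 = 33.5.

33.5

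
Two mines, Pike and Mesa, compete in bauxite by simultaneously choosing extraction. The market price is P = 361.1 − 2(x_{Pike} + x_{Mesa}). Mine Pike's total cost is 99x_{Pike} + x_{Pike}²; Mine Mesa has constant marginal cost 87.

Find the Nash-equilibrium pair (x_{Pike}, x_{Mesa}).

Mine Pike's profit: π = x_{Pike}(361.1 − 2(x_{Pike} + x_{Mesa})) − 99x_{Pike} − x_{Pike}².
∂π/∂x_{Pike} = 262.1 − 6x_{Pike} − 2x_{Mesa} = 0, so x_{Pike} = 2621/60 − (1/3)x_{Mesa}.
For Mesa: ∂π/∂x_{Mesa} = 274.1 − 4x_{Mesa} − 2x_{Pike} = 0 ⇒ x_{Mesa} = 68.525 − 0.5x_{Pike}.
Solving the two reaction functions simultaneously: (1 − (−1/3)(−0.5))x_{Pike} = 2621/60 − (1/3)·68.525, so (5/6)x_{Pike} = 2501/120 and x_{Pike} = 25.01.
Then x_{Mesa} = 68.525 − 0.5·25.01 = 56.02.

25.01, 56.02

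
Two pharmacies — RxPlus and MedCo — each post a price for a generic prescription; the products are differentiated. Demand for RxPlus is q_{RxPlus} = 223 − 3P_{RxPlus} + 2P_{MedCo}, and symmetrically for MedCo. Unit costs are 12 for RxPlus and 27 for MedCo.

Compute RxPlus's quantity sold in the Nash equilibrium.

RxPlus's profit: π = (P_{RxPlus} − 12)(223 − 3P_{RxPlus} + 2P_{MedCo}).
∂π/∂P_{RxPlus} = 259 − 6P_{RxPlus} + 2P_{MedCo} = 0 ⇒ P_{RxPlus} = 259/6 + (1/3)P_{MedCo}.
Similarly P_{MedCo} = 152/3 + (1/3)P_{RxPlus}.
Plugging P_{MedCo} into RxPlus's best response: P_{RxPlus} = 259/6 + (1/3)(152/3 + (1/3)P_{RxPlus}) ⇒ (8/9)P_{RxPlus} = 1081/18, so P_{RxPlus} = 67.5625.
Then P_{MedCo} = 152/3 + (1/3)·67.5625 = 73.1875.
q_{RxPlus} = 223 − 3·67.5625 + 2·73.1875 = 166.6875.

166.6875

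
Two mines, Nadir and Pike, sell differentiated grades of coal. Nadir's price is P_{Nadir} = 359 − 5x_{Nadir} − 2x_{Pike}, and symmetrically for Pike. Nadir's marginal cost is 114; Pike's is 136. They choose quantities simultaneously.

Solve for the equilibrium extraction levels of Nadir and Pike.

Mine Nadir's profit: π = x_{Nadir}(359 − 5x_{Nadir} − 2x_{Pike}) − 114x_{Nadir}.
∂π/∂x_{Nadir} = 245 − 10x_{Nadir} − 2x_{Pike} = 0 ⇒ x_{Nadir} = 24.5 − 0.2x_{Pike}.
Similarly x_{Pike} = 22.3 − 0.2x_{Nadir}.
Plugging x_{Pike} into Nadir's best response: x_{Nadir} = 24.5 − 0.2(22.3 − 0.2x_{Nadir}) ⇒ 0.96x_{Nadir} = 20.04, so x_{Nadir} = 20.875.
Then x_{Pike} = 22.3 − 0.2·20.875 = 18.125.

20.875, 18.125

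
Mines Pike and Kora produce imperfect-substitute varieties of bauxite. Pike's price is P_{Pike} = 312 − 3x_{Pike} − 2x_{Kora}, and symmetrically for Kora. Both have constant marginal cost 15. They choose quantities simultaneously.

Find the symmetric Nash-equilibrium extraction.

37.125

Mine Pike's profit: π = x_{Pike}(312 − 3x_{Pike} − 2x_{Kora}) − 15x_{Pike}.
∂π/∂x_{Pike} = 297 − 6x_{Pike} − 2x_{Kora} = 0 ⇒ x_{Pike} = 49.5 − (1/3)x_{Kora}.
By symmetry x_{Kora} = x_{Pike}; substituting into the reaction function, (4/3)x_{Pike} = 49.5 and x_{Pike} = 37.125.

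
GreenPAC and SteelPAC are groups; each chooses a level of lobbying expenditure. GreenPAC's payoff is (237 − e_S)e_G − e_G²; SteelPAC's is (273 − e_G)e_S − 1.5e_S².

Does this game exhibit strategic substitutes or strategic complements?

Expanding GreenPAC's payoff: 237e_G − e_Se_G − e_G².
∂π/∂e_G = 237 − e_S − 2e_G = 0, so e_G = 118.5 − 0.5e_S.
The best-response slope de_G/de_S = −0.5 < 0: the reaction function is downward-sloping, so the choices are strategic substitutes.

strategic substitutes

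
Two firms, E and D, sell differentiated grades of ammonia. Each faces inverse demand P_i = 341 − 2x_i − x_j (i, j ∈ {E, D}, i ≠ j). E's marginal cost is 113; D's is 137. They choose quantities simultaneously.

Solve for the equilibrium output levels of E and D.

Firm E's profit: π = x_E(341 − 2x_E − x_D) − 113x_E.
∂π/∂x_E = 228 − 4x_E − x_D = 0 ⇒ x_E = 57 − 0.25x_D.
Similarly x_D = 51 − 0.25x_E.
Substituting the second reaction function into the first: x_E = 57 − 0.25(51 − 0.25x_E), which gives 0.9375x_E = 44.25 ⇒ x_E = 47.2.
Then x_D = 51 − 0.25·47.2 = 39.2.

47.2, 39.2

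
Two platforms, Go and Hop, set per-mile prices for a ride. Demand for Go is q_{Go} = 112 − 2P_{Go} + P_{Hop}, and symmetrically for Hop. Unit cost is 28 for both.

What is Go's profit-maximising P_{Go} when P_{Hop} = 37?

Go's profit: π = (P_{Go} − 28)(112 − 2P_{Go} + P_{Hop}).
∂π/∂P_{Go} = 168 − 4P_{Go} + P_{Hop} = 0 ⇒ P_{Go} = 42 + 0.25P_{Hop}.
At P_{Hop} = 37: P_{Go} = 42 + 0.25·37 = 51.25.

51.25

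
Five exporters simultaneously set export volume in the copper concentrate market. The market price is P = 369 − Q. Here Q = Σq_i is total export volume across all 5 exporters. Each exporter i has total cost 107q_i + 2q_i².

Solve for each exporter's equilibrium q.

26.2

A representative exporter's profit is π_i = q_i(369 − Q) − 107q_i − 2q_i², with Q = q_i + Σ_{j≠i} q_j.
First-order condition: 262 − 6q_i − Σ_{j≠i} q_j = 0.
In a symmetric equilibrium every exporter chooses the same q, so Σ_{j≠i} q_j = 4q. The condition becomes 262 − 10q = 0, giving q = 262/10 = 26.2.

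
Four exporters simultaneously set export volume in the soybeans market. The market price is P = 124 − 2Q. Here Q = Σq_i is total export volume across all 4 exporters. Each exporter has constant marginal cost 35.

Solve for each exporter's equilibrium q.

8.9

A representative exporter's profit is π_i = q_i(124 − 2Q) − 35q_i, with Q = q_i + Σ_{j≠i} q_j.
First-order condition: 89 − 4q_i − 2Σ_{j≠i} q_j = 0.
With identical exporters, set every q_j = q: then 89 − 4q − 6q = 0, i.e. q = 89/10 = 8.9.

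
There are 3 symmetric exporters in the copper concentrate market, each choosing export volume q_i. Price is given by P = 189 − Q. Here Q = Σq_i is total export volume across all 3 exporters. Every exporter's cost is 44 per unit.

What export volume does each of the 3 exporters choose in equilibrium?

36.25

A representative exporter's profit is π_i = q_i(189 − Q) − 44q_i, with Q = q_i + Σ_{j≠i} q_j.
First-order condition: 145 − 2q_i − Σ_{j≠i} q_j = 0.
In a symmetric equilibrium every exporter chooses the same q, so Σ_{j≠i} q_j = 2q. The condition becomes 145 − 4q = 0, giving q = 145/4 = 36.25.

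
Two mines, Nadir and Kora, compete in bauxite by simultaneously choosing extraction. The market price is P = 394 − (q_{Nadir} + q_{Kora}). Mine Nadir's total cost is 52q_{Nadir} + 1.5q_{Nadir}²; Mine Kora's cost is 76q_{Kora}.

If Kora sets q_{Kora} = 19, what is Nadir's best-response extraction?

Mine Nadir's profit: π = q_{Nadir}(394 − (q_{Nadir} + q_{Kora})) − 52q_{Nadir} − 1.5q_{Nadir}².
∂π/∂q_{Nadir} = 342 − 5q_{Nadir} − q_{Kora} = 0, so q_{Nadir} = 68.4 − 0.2q_{Kora}.
At q_{Kora} = 19: q_{Nadir} = 68.4 − 0.2·19 = 64.6.

64.6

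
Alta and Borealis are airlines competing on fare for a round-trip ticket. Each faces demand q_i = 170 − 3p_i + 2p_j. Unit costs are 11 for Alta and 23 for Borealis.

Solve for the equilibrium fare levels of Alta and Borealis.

Alta's profit: π = (p_{Alta} − 11)(170 − 3p_{Alta} + 2p_{Borealis}).
∂π/∂p_{Alta} = 203 − 6p_{Alta} + 2p_{Borealis} = 0 ⇒ p_{Alta} = 203/6 + (1/3)p_{Borealis}.
Similarly p_{Borealis} = 239/6 + (1/3)p_{Alta}.
Solving the two reaction functions simultaneously: (1 − (1/3)(1/3))p_{Alta} = 203/6 + (1/3)·(239/6), so (8/9)p_{Alta} = 424/9 and p_{Alta} = 53.
Then p_{Borealis} = 239/6 + (1/3)·53 = 57.5.

53, 57.5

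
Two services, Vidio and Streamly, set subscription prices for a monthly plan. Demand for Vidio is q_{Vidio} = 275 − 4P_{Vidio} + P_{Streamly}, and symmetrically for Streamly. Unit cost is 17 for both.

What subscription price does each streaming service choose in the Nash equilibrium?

Vidio's profit: π = (P_{Vidio} − 17)(275 − 4P_{Vidio} + P_{Streamly}).
∂π/∂P_{Vidio} = 343 − 8P_{Vidio} + P_{Streamly} = 0 ⇒ P_{Vidio} = 42.875 + 0.125P_{Streamly}.
The game is symmetric, so in equilibrium P_{Streamly} = P_{Vidio}: the reaction function gives 0.875P_{Vidio} = 42.875, hence P_{Vidio} = 49.

49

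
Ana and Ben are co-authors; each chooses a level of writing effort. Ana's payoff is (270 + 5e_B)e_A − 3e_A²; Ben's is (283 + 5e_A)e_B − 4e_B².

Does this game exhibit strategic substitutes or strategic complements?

Expanding Ana's payoff: 270e_A + 5e_Be_A − 3e_A².
∂π/∂e_A = 270 + 5e_B − 6e_A = 0, so e_A = 45 + (5/6)e_B.
The best-response slope de_A/de_B = 5/6 > 0: the reaction function is upward-sloping, so the choices are strategic complements.

strategic complements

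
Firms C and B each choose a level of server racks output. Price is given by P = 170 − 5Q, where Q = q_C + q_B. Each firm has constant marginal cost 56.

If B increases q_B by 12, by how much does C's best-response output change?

-6

Firm C's profit: π = q_C(170 − 5(q_C + q_B)) − 56q_C.
∂π/∂q_C = 114 − 10q_C − 5q_B = 0, so q_C = 11.4 − 0.5q_B.
The reaction-function slope is −0.5, so a 12-unit rise in q_B moves q_C by −0.5 × 12 = −6. C's best response falls — the actions are strategic substitutes.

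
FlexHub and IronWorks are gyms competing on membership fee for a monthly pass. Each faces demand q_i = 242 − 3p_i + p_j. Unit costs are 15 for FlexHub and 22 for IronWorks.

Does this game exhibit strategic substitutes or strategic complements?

FlexHub's profit: π = (p_{FlexHub} − 15)(242 − 3p_{FlexHub} + p_{IronWorks}).
∂π/∂p_{FlexHub} = 287 − 6p_{FlexHub} + p_{IronWorks} = 0 ⇒ p_{FlexHub} = 287/6 + (1/6)p_{IronWorks}.
The best-response slope dp_{FlexHub}/dp_{IronWorks} = 1/6 > 0: the reaction function is upward-sloping, so the choices are strategic complements.

strategic complements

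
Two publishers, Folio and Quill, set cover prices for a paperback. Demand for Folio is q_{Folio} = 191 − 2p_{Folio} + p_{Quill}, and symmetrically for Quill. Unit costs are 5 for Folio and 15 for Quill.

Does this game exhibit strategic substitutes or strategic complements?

strategic complements

Folio's profit: π = (p_{Folio} − 5)(191 − 2p_{Folio} + p_{Quill}).
∂π/∂p_{Folio} = 201 − 4p_{Folio} + p_{Quill} = 0 ⇒ p_{Folio} = 50.25 + 0.25p_{Quill}.
The best-response slope dp_{Folio}/dp_{Quill} = 0.25 > 0: the reaction function is upward-sloping, so the choices are strategic complements.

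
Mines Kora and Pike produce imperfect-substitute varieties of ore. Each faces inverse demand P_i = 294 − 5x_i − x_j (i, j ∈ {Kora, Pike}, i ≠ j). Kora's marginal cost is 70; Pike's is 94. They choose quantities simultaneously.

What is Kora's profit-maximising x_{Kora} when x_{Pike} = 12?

21.2

Mine Kora's profit: π = x_{Kora}(294 − 5x_{Kora} − x_{Pike}) − 70x_{Kora}.
∂π/∂x_{Kora} = 224 − 10x_{Kora} − x_{Pike} = 0 ⇒ x_{Kora} = 22.4 − 0.1x_{Pike}.
At x_{Pike} = 12: x_{Kora} = 22.4 − 0.1·12 = 21.2.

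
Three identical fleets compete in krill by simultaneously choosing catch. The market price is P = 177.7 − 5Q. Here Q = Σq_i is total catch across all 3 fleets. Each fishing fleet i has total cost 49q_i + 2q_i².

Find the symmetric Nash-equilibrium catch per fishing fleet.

5.3625

A representative fishing fleet's profit is π_i = q_i(177.7 − 5Q) − 49q_i − 2q_i², with Q = q_i + Σ_{j≠i} q_j.
First-order condition: 128.7 − 14q_i − 5Σ_{j≠i} q_j = 0.
In a symmetric equilibrium every fishing fleet chooses the same q, so Σ_{j≠i} q_j = 2q. The condition becomes 128.7 − 24q = 0, giving q = 128.7/24 = 5.3625.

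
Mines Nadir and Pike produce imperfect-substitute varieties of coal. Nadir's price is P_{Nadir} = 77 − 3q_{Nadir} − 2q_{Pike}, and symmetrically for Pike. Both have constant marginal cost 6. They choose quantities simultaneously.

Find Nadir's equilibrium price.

Mine Nadir's profit: π = q_{Nadir}(77 − 3q_{Nadir} − 2q_{Pike}) − 6q_{Nadir}.
∂π/∂q_{Nadir} = 71 − 6q_{Nadir} − 2q_{Pike} = 0 ⇒ q_{Nadir} = 71/6 − (1/3)q_{Pike}.
The game is symmetric, so in equilibrium q_{Pike} = q_{Nadir}: the reaction function gives (4/3)q_{Nadir} = 71/6, hence q_{Nadir} = 8.875.
P_{Nadir} = 77 − 3·8.875 − 2·8.875 = 32.625.

32.625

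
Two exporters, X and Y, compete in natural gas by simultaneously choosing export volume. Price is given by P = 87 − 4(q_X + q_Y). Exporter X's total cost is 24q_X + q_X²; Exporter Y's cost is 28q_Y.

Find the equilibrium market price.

Exporter X's profit: π = q_X(87 − 4(q_X + q_Y)) − 24q_X − q_X².
∂π/∂q_X = 63 − 10q_X − 4q_Y = 0, so q_X = 6.3 − 0.4q_Y.
For Y: ∂π/∂q_Y = 59 − 8q_Y − 4q_X = 0 ⇒ q_Y = 7.375 − 0.5q_X.
Plugging q_Y into X's best response: q_X = 6.3 − 0.4(7.375 − 0.5q_X) ⇒ 0.8q_X = 3.35, so q_X = 4.1875.
Then q_Y = 7.375 − 0.5·4.1875 = 169/32.
Equilibrium price: P = 87 − 4·(303/32) = 49.125.

49.125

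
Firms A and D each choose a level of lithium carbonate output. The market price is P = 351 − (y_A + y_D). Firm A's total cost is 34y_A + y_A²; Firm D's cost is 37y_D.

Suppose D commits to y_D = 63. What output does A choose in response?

Firm A's profit: π = y_A(351 − (y_A + y_D)) − 34y_A − y_A².
∂π/∂y_A = 317 − 4y_A − y_D = 0, so y_A = 79.25 − 0.25y_D.
At y_D = 63: y_A = 79.25 − 0.25·63 = 63.5.

63.5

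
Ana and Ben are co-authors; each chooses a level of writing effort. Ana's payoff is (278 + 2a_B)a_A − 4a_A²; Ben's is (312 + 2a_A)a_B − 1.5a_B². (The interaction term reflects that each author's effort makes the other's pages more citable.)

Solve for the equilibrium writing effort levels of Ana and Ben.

Expanding Ana's payoff: 278a_A + 2a_Ba_A − 4a_A².
∂π/∂a_A = 278 + 2a_B − 8a_A = 0, so a_A = 34.75 + 0.25a_B.
Likewise for Ben: a_B = 104 + (2/3)a_A.
Substituting the second reaction function into the first: a_A = 34.75 + 0.25(104 + (2/3)a_A), which gives (5/6)a_A = 60.75 ⇒ a_A = 72.9.
Then a_B = 104 + (2/3)·72.9 = 152.6.

72.9, 152.6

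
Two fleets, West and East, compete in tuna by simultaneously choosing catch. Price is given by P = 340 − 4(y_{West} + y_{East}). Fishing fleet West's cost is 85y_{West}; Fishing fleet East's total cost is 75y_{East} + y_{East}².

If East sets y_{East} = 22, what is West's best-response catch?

20.875

Fishing fleet West's profit: π = y_{West}(340 − 4(y_{West} + y_{East})) − 85y_{West}.
∂π/∂y_{West} = 255 − 8y_{West} − 4y_{East} = 0, so y_{West} = 31.875 − 0.5y_{East}.
At y_{East} = 22: y_{West} = 31.875 − 0.5·22 = 20.875.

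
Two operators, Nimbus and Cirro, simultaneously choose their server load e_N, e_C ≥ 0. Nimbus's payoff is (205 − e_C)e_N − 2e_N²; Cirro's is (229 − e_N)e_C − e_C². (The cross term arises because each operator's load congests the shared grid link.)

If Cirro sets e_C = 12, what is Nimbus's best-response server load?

48.25

Expanding Nimbus's payoff: 205e_N − e_Ce_N − 2e_N².
∂π/∂e_N = 205 − e_C − 4e_N = 0, so e_N = 51.25 − 0.25e_C.
At e_C = 12: e_N = 51.25 − 0.25·12 = 48.25.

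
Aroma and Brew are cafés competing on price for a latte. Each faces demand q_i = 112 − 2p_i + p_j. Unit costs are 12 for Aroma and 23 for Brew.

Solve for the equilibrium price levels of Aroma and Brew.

Aroma's profit: π = (p_{Aroma} − 12)(112 − 2p_{Aroma} + p_{Brew}).
∂π/∂p_{Aroma} = 136 − 4p_{Aroma} + p_{Brew} = 0 ⇒ p_{Aroma} = 34 + 0.25p_{Brew}.
Similarly p_{Brew} = 39.5 + 0.25p_{Aroma}.
Substituting the second reaction function into the first: p_{Aroma} = 34 + 0.25(39.5 + 0.25p_{Aroma}), which gives 0.9375p_{Aroma} = 43.875 ⇒ p_{Aroma} = 46.8.
Then p_{Brew} = 39.5 + 0.25·46.8 = 51.2.

46.8, 51.2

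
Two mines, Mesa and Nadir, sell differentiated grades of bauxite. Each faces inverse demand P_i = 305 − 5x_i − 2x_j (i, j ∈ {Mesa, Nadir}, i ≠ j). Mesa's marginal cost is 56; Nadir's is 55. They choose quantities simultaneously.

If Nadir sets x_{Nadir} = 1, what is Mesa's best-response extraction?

Mine Mesa's profit: π = x_{Mesa}(305 − 5x_{Mesa} − 2x_{Nadir}) − 56x_{Mesa}.
∂π/∂x_{Mesa} = 249 − 10x_{Mesa} − 2x_{Nadir} = 0 ⇒ x_{Mesa} = 24.9 − 0.2x_{Nadir}.
At x_{Nadir} = 1: x_{Mesa} = 24.9 − 0.2·1 = 24.7.

24.7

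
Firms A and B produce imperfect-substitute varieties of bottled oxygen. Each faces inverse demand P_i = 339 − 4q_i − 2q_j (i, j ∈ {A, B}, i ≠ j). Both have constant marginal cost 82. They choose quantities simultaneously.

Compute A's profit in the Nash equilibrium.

Firm A's profit: π = q_A(339 − 4q_A − 2q_B) − 82q_A.
∂π/∂q_A = 257 − 8q_A − 2q_B = 0 ⇒ q_A = 32.125 − 0.25q_B.
The game is symmetric, so in equilibrium q_B = q_A: the reaction function gives 1.25q_A = 32.125, hence q_A = 25.7.
P_A = 339 − 4·25.7 − 2·25.7 = 184.8.
Profit = (184.8 − 82)·25.7 = 2641.96.

2641.96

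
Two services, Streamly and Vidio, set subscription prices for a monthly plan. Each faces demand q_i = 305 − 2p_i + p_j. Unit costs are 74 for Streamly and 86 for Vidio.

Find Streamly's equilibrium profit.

Streamly's profit: π = (p_{Streamly} − 74)(305 − 2p_{Streamly} + p_{Vidio}).
∂π/∂p_{Streamly} = 453 − 4p_{Streamly} + p_{Vidio} = 0 ⇒ p_{Streamly} = 113.25 + 0.25p_{Vidio}.
Similarly p_{Vidio} = 119.25 + 0.25p_{Streamly}.
Plugging p_{Vidio} into Streamly's best response: p_{Streamly} = 113.25 + 0.25(119.25 + 0.25p_{Streamly}) ⇒ 0.9375p_{Streamly} = 143.0625, so p_{Streamly} = 152.6.
Then p_{Vidio} = 119.25 + 0.25·152.6 = 157.4.
q_{Streamly} = 305 − 2·152.6 + 157.4 = 157.2.
Profit = (152.6 − 74)·157.2 = 12355.92.

12355.92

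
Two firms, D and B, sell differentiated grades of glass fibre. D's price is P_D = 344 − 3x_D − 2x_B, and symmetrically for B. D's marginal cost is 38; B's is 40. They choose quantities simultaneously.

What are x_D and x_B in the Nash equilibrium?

38.375, 37.875

Firm D's profit: π = x_D(344 − 3x_D − 2x_B) − 38x_D.
∂π/∂x_D = 306 − 6x_D − 2x_B = 0 ⇒ x_D = 51 − (1/3)x_B.
Similarly x_B = 152/3 − (1/3)x_D.
Solving the two reaction functions simultaneously: (1 − (−1/3)(−1/3))x_D = 51 − (1/3)·(152/3), so (8/9)x_D = 307/9 and x_D = 38.375.
Then x_B = 152/3 − (1/3)·38.375 = 37.875.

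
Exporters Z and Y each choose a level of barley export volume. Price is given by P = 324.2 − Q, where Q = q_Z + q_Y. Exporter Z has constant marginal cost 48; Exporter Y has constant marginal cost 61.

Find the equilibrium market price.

Exporter Z's profit: π = q_Z(324.2 − (q_Z + q_Y)) − 48q_Z.
∂π/∂q_Z = 276.2 − 2q_Z − q_Y = 0, so q_Z = 138.1 − 0.5q_Y.
By the same steps for Y: q_Y = 131.6 − 0.5q_Z.
Plugging q_Y into Z's best response: q_Z = 138.1 − 0.5(131.6 − 0.5q_Z) ⇒ 0.75q_Z = 72.3, so q_Z = 96.4.
Then q_Y = 131.6 − 0.5·96.4 = 83.4.
Equilibrium price: P = 324.2 − 179.8 = 144.4.

144.4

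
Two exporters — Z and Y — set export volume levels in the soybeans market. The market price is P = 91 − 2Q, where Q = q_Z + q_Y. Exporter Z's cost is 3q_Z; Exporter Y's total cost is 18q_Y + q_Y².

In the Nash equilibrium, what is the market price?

41.2

Exporter Z's profit: π = q_Z(91 − 2(q_Z + q_Y)) − 3q_Z.
∂π/∂q_Z = 88 − 4q_Z − 2q_Y = 0, so q_Z = 22 − 0.5q_Y.
For Y: ∂π/∂q_Y = 73 − 6q_Y − 2q_Z = 0 ⇒ q_Y = 73/6 − (1/3)q_Z.
Solving the two reaction functions simultaneously: (1 − (−0.5)(−1/3))q_Z = 22 − 0.5·(73/6), so (5/6)q_Z = 191/12 and q_Z = 19.1.
Then q_Y = 73/6 − (1/3)·19.1 = 5.8.
Equilibrium price: P = 91 − 2·24.9 = 41.2.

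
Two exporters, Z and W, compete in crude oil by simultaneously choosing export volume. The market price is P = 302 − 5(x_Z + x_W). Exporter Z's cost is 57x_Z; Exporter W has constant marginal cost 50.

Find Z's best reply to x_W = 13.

18

Exporter Z's profit: π = x_Z(302 − 5(x_Z + x_W)) − 57x_Z.
∂π/∂x_Z = 245 − 10x_Z − 5x_W = 0, so x_Z = 24.5 − 0.5x_W.
At x_W = 13: x_Z = 24.5 − 0.5·13 = 18.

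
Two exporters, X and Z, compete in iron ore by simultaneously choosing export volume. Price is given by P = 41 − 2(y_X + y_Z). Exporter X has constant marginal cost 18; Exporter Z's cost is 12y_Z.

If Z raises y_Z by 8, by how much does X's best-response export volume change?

-4

Exporter X's profit: π = y_X(41 − 2(y_X + y_Z)) − 18y_X.
∂π/∂y_X = 23 − 4y_X − 2y_Z = 0, so y_X = 5.75 − 0.5y_Z.
The reaction-function slope is −0.5, so an 8-unit rise in y_Z moves y_X by −0.5 × 8 = −4. X's best response falls — the actions are strategic substitutes.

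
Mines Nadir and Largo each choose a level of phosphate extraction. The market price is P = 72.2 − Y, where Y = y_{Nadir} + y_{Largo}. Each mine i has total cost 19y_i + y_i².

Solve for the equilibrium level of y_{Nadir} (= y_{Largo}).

Mine Nadir's profit: π = y_{Nadir}(72.2 − (y_{Nadir} + y_{Largo})) − 19y_{Nadir} − y_{Nadir}².
∂π/∂y_{Nadir} = 53.2 − 4y_{Nadir} − y_{Largo} = 0, so y_{Nadir} = 13.3 − 0.25y_{Largo}.
The game is symmetric, so in equilibrium y_{Largo} = y_{Nadir}: the reaction function gives 1.25y_{Nadir} = 13.3, hence y_{Nadir} = 10.64.

10.64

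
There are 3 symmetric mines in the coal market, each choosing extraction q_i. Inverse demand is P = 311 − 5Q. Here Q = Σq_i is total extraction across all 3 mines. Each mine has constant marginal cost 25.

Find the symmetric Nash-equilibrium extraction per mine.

14.3

A representative mine's profit is π_i = q_i(311 − 5Q) − 25q_i, with Q = q_i + Σ_{j≠i} q_j.
First-order condition: 286 − 10q_i − 5Σ_{j≠i} q_j = 0.
Imposing symmetry (q_j = q for all j) turns Σ_{j≠i} q_j into 2q, so 286 = 20q and q = 14.3.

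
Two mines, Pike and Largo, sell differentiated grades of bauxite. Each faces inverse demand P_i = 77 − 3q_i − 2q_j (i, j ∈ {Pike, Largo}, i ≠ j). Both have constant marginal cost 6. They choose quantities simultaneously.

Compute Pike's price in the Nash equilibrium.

Mine Pike's profit: π = q_{Pike}(77 − 3q_{Pike} − 2q_{Largo}) − 6q_{Pike}.
∂π/∂q_{Pike} = 71 − 6q_{Pike} − 2q_{Largo} = 0 ⇒ q_{Pike} = 71/6 − (1/3)q_{Largo}.
By symmetry q_{Largo} = q_{Pike}; substituting into the reaction function, (4/3)q_{Pike} = 71/6 and q_{Pike} = 8.875.
P_{Pike} = 77 − 3·8.875 − 2·8.875 = 32.625.

32.625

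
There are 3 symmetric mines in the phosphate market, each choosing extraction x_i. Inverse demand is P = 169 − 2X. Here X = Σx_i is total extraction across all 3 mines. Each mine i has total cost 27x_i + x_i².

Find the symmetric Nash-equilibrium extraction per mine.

A representative mine's profit is π_i = x_i(169 − 2X) − 27x_i − x_i², with X = x_i + Σ_{j≠i} x_j.
First-order condition: 142 − 6x_i − 2Σ_{j≠i} x_j = 0.
With identical mines, set every x_j = x: then 142 − 6x − 4x = 0, i.e. x = 142/10 = 14.2.

14.2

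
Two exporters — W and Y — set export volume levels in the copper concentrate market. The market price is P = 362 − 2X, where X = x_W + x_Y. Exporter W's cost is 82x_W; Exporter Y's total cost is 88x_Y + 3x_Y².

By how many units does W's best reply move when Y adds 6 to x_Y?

Exporter W's profit: π = x_W(362 − 2(x_W + x_Y)) − 82x_W.
∂π/∂x_W = 280 − 4x_W − 2x_Y = 0, so x_W = 70 − 0.5x_Y.
The reaction-function slope is −0.5, so a 6-unit rise in x_Y moves x_W by −0.5 × 6 = −3. W's best response falls — the actions are strategic substitutes.

-3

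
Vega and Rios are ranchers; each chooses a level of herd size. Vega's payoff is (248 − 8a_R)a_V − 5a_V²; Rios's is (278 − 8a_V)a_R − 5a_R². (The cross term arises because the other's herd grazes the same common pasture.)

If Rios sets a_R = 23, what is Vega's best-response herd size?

6.4

Expanding Vega's payoff: 248a_V − 8a_Ra_V − 5a_V².
∂π/∂a_V = 248 − 8a_R − 10a_V = 0, so a_V = 24.8 − 0.8a_R.
At a_R = 23: a_V = 24.8 − 0.8·23 = 6.4.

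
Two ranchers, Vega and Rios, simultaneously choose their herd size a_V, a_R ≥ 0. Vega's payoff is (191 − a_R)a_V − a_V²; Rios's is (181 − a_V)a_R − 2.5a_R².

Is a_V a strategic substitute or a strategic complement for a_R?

Expanding Vega's payoff: 191a_V − a_Ra_V − a_V².
∂π/∂a_V = 191 − a_R − 2a_V = 0, so a_V = 95.5 − 0.5a_R.
The best-response slope da_V/da_R = −0.5 < 0: the reaction function is downward-sloping, so the choices are strategic substitutes.

strategic substitutes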